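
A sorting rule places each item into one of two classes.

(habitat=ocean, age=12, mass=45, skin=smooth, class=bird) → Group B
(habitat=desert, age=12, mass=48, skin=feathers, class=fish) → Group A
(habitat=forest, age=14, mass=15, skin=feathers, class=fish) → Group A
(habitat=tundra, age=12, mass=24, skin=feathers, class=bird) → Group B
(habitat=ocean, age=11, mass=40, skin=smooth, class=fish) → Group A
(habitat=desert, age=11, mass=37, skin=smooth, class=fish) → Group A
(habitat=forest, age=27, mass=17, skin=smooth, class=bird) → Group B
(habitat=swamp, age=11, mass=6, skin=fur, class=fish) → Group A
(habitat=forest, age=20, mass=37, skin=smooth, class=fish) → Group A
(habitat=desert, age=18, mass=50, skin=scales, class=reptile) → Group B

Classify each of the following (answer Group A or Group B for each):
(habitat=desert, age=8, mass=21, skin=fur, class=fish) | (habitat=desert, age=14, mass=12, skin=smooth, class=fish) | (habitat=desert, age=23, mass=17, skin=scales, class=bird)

Group A, Group A, Group B

The pattern is that an item is 'Group A' exactly when: class is fish.
(habitat=desert, age=8, mass=21, skin=fur, class=fish) — class is fish, hence Group A.
(habitat=desert, age=14, mass=12, skin=smooth, class=fish) — class is fish, hence Group A.
(habitat=desert, age=23, mass=17, skin=scales, class=bird) — class is bird, hence Group B.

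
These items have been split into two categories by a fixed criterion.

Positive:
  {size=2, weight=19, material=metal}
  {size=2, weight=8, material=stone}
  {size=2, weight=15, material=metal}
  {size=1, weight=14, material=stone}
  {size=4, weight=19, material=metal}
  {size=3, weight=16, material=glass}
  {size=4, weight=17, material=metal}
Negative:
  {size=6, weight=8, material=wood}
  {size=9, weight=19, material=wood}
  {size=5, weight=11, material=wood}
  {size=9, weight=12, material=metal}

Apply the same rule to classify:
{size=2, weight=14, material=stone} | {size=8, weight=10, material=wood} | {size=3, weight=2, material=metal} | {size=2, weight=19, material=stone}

Rule: size ≤ 4. This holds for each 'Positive' example and fails for each 'Negative' one.
Positive: {size=2, weight=14, material=stone}, since size = 2. Negative: {size=8, weight=10, material=wood}, since size = 8. Positive: {size=3, weight=2, material=metal}, since size = 3. Positive: {size=2, weight=19, material=stone}, since size = 2.

Positive, Negative, Positive, Positive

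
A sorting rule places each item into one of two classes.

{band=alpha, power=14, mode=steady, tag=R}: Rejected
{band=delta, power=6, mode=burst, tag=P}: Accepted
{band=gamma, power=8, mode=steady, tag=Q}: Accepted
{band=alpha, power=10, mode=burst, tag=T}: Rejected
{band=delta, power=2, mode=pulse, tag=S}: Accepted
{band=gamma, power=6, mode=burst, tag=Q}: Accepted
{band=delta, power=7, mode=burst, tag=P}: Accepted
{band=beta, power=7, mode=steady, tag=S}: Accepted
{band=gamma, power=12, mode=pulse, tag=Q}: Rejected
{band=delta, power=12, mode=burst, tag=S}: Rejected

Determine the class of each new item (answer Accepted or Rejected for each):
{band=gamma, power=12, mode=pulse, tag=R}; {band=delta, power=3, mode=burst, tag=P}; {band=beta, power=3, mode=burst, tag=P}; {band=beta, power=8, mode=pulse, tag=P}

Rejected, Accepted, Accepted, Accepted

All 'Accepted' examples share one property — power ≤ 8 — and every 'Rejected' example lacks it.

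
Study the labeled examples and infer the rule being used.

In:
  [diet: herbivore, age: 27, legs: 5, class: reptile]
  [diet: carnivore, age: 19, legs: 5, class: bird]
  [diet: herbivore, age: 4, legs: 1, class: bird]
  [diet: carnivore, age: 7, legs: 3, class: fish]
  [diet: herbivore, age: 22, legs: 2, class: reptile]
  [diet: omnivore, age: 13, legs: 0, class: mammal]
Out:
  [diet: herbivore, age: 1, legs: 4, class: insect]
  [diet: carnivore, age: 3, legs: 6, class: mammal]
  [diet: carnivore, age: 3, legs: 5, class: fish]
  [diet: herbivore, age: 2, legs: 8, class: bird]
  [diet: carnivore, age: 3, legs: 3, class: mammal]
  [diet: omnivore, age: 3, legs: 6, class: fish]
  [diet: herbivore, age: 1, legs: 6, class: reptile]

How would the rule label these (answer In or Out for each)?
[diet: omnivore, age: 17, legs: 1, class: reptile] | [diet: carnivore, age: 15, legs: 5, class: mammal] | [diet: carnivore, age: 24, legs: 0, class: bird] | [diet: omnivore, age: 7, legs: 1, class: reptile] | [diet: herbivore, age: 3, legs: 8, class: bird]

In, In, In, In, Out

'In' ⟺ age ≥ 4.
[diet: omnivore, age: 17, legs: 1, class: reptile] — age = 17, hence In. [diet: carnivore, age: 15, legs: 5, class: mammal] — age = 15, hence In. [diet: carnivore, age: 24, legs: 0, class: bird] — age = 24, hence In. [diet: omnivore, age: 7, legs: 1, class: reptile] — age = 7, hence In. [diet: herbivore, age: 3, legs: 8, class: bird] — age = 3, hence Out.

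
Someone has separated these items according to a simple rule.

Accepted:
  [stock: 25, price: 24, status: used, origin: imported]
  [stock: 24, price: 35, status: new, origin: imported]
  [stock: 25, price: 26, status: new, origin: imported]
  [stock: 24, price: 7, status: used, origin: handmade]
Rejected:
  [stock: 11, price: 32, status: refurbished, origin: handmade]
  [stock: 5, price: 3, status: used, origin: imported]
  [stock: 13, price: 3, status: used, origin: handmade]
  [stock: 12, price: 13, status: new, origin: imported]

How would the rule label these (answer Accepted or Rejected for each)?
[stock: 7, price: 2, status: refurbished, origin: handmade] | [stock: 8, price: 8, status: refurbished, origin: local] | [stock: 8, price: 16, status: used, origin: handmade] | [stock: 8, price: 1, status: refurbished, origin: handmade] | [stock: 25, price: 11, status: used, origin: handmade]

The distinguishing property — stock ≥ 24 — holds for all the 'Accepted' cases and none of the 'Rejected' cases.

Rejected, Rejected, Rejected, Rejected, Accepted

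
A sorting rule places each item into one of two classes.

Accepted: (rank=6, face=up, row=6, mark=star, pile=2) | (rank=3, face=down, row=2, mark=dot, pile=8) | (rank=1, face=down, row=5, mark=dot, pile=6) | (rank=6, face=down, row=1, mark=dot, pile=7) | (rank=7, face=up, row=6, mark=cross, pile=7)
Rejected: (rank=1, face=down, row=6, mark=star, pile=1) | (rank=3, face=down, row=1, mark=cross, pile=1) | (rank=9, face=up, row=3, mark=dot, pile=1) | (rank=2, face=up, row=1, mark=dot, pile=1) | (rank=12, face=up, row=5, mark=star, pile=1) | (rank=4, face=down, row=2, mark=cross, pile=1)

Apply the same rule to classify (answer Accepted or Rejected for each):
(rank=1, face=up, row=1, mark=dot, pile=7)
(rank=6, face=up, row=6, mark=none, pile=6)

Accepted, Accepted

The rule appears to be: pile ≥ 2.
(rank=1, face=up, row=1, mark=dot, pile=7): Accepted (pile = 7).
(rank=6, face=up, row=6, mark=none, pile=6): Accepted (pile = 6).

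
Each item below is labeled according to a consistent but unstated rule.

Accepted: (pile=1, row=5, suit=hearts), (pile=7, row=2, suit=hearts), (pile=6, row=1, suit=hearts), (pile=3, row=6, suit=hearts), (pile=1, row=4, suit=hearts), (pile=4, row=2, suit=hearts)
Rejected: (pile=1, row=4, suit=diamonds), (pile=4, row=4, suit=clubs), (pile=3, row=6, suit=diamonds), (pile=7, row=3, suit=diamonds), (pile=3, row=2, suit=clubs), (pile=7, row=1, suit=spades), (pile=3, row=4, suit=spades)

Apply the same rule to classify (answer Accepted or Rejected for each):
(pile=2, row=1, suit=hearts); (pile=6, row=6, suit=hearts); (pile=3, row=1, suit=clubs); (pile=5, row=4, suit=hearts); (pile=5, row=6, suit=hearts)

Checking candidate rules against both groups, what survives is: suit is hearts.
(pile=2, row=1, suit=hearts) → suit is hearts → Accepted. (pile=6, row=6, suit=hearts) → suit is hearts → Accepted. (pile=3, row=1, suit=clubs) → suit is clubs → Rejected. (pile=5, row=4, suit=hearts) → suit is hearts → Accepted. (pile=5, row=6, suit=hearts) → suit is hearts → Accepted.

Accepted, Accepted, Rejected, Accepted, Accepted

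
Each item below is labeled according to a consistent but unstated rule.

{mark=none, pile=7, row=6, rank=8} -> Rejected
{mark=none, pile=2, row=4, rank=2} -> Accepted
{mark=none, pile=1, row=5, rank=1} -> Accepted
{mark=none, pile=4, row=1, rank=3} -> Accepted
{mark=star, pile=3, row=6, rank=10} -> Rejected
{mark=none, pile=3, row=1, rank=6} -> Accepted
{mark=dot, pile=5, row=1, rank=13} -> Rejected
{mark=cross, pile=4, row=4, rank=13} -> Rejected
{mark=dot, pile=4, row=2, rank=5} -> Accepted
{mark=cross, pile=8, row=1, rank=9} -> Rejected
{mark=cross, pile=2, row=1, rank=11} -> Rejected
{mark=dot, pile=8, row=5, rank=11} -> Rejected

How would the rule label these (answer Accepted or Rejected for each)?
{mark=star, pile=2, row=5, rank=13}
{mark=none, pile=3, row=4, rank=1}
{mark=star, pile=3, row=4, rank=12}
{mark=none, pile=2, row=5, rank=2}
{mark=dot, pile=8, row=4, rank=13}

The pattern is that an item is 'Accepted' exactly when: rank ≤ 6.
{mark=star, pile=2, row=5, rank=13} → rank = 13 → Rejected.
{mark=none, pile=3, row=4, rank=1} → rank = 1 → Accepted.
{mark=star, pile=3, row=4, rank=12} → rank = 12 → Rejected.
{mark=none, pile=2, row=5, rank=2} → rank = 2 → Accepted.
{mark=dot, pile=8, row=4, rank=13} → rank = 13 → Rejected.

Rejected, Accepted, Rejected, Accepted, Rejected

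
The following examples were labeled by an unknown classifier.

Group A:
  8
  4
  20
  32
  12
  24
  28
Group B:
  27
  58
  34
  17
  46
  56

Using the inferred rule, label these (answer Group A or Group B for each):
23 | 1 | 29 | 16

The pattern is that an item is 'Group A' exactly when: even AND at most 32.
23: Group B (23 is odd, 23 ≤ 32).
1: Group B (1 is odd, 1 ≤ 32).
29: Group B (29 is odd, 29 ≤ 32).
16: Group A (16 is even, 16 ≤ 32).

Group B, Group B, Group B, Group A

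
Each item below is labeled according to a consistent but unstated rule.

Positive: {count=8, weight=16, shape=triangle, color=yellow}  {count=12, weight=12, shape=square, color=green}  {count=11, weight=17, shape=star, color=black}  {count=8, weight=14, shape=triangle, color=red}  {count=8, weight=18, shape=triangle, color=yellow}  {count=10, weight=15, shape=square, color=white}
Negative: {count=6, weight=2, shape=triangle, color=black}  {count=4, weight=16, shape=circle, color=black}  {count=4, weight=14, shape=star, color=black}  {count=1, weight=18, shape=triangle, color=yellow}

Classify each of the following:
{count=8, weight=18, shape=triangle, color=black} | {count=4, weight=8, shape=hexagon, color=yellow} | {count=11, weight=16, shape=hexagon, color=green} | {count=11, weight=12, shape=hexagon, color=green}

Positive, Negative, Positive, Positive

The distinguishing property — count ≥ 8 — holds for all the 'Positive' cases and none of the 'Negative' cases.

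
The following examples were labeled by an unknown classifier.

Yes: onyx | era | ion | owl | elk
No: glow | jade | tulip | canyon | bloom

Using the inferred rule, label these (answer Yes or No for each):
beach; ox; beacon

No, Yes, No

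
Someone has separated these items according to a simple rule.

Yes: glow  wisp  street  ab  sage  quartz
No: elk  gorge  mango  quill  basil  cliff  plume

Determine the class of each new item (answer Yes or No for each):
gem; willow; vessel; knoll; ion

The classifier is using: even length.
No: gem, since length 3. Yes: willow, since length 6. Yes: vessel, since length 6. No: knoll, since length 5. No: ion, since length 3.

No, Yes, Yes, No, No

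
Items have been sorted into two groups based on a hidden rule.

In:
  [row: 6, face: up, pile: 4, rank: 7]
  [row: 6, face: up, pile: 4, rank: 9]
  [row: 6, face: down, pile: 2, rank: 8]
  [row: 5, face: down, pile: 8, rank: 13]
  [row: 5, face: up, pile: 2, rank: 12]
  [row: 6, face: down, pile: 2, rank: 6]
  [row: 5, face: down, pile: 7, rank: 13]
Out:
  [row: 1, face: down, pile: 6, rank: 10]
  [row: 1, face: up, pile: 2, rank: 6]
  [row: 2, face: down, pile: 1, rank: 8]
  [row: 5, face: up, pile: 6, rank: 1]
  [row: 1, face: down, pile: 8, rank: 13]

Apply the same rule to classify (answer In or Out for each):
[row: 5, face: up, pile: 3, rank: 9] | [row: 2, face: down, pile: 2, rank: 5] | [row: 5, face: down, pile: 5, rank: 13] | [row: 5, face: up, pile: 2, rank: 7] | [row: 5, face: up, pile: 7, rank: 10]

In, Out, In, In, In

Rule: row ≥ 5 AND rank ≥ 6. This holds for each 'In' example and fails for each 'Out' one.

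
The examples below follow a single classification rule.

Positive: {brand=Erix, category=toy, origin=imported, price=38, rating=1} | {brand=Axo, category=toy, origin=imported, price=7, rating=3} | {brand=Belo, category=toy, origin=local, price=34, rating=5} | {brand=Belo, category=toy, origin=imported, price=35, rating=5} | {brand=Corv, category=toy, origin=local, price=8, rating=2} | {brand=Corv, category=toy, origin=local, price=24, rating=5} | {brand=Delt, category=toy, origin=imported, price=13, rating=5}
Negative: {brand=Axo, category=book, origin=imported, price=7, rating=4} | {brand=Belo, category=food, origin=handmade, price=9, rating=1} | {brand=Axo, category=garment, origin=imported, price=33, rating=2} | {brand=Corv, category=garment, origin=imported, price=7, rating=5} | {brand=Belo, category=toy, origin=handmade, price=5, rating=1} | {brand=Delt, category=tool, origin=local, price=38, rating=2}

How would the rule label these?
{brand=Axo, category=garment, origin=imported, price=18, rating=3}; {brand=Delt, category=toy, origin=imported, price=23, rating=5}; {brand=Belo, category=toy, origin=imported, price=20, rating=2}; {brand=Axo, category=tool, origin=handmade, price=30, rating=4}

A rule that fits every label: category is toy AND price ≥ 7 — true of each 'Positive' example, false of each 'Negative' one.
Negative: {brand=Axo, category=garment, origin=imported, price=18, rating=3}, since category is garment, price = 18. Positive: {brand=Delt, category=toy, origin=imported, price=23, rating=5}, since category is toy, price = 23. Positive: {brand=Belo, category=toy, origin=imported, price=20, rating=2}, since category is toy, price = 20. Negative: {brand=Axo, category=tool, origin=handmade, price=30, rating=4}, since category is tool, price = 30.

Negative, Positive, Positive, Negative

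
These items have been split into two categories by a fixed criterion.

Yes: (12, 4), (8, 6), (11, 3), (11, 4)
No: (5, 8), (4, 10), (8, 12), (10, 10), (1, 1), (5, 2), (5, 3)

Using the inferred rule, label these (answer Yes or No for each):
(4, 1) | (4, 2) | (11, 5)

One predicate separates the groups cleanly: first > second AND sum ≥ 13.
(4, 1): No (4 > 1, 4+1 = 5).
(4, 2): No (4 > 2, 4+2 = 6).
(11, 5): Yes (11 > 5, 11+5 = 16).

No, No, Yes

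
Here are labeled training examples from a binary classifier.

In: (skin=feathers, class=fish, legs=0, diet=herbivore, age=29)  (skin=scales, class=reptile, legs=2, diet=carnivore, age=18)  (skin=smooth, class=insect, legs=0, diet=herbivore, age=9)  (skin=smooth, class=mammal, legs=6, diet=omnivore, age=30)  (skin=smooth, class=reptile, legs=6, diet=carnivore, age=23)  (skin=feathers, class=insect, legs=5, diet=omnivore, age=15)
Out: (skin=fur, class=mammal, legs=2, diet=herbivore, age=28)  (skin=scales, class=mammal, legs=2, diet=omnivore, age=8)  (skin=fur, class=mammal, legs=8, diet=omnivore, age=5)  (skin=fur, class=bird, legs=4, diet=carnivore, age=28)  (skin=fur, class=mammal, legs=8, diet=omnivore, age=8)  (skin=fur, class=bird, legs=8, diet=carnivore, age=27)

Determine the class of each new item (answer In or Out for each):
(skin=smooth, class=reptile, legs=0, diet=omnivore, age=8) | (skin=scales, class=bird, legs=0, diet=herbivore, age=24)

Out, In

The classifier is using: skin is not fur AND age ≥ 9.
(skin=smooth, class=reptile, legs=0, diet=omnivore, age=8): skin is smooth, age = 8, fails the rule → Out. (skin=scales, class=bird, legs=0, diet=herbivore, age=24): skin is scales, age = 24, has this property → In.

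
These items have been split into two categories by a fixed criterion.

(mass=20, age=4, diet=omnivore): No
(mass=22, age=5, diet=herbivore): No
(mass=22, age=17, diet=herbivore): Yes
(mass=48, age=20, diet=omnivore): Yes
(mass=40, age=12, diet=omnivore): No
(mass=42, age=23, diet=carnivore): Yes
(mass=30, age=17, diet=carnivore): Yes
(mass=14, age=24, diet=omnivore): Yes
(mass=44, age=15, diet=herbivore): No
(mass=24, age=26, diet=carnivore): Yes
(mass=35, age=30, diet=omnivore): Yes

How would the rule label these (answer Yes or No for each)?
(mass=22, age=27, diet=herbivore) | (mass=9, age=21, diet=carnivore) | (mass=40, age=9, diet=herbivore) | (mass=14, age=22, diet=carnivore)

Yes, Yes, No, Yes

Every 'Yes' example satisfies: age ≥ 17. None of the 'No' examples do.
(mass=22, age=27, diet=herbivore) → age = 27 → Yes. (mass=9, age=21, diet=carnivore) → age = 21 → Yes. (mass=40, age=9, diet=herbivore) → age = 9 → No. (mass=14, age=22, diet=carnivore) → age = 22 → Yes.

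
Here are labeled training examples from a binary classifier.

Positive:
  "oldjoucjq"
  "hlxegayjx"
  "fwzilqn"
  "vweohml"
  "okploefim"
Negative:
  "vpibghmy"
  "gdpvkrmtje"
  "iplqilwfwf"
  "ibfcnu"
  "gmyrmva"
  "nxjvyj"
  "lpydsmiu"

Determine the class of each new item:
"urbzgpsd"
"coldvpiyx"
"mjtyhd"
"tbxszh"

The distinguishing property — odd length AND contains 'l' — holds for all the 'Positive' cases and none of the 'Negative' cases.

Negative, Positive, Negative, Negative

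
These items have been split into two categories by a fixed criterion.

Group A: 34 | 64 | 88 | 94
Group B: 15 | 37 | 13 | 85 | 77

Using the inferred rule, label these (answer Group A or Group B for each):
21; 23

Rule: even. This holds for each 'Group A' example and fails for each 'Group B' one.
Group B: 21, since 21 is odd.
Group B: 23, since 23 is odd.

Group B, Group B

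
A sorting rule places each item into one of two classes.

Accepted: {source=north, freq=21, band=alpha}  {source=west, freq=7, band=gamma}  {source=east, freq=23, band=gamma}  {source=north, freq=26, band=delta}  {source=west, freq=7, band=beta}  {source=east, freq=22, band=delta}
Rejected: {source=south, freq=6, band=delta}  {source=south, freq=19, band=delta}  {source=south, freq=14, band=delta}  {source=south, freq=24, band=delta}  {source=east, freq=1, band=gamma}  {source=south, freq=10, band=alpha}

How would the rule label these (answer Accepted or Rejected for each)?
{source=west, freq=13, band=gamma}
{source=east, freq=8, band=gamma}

Accepted, Accepted

The distinguishing property — source is not south AND freq ≥ 6 — holds for all the 'Accepted' cases and none of the 'Rejected' cases.
{source=west, freq=13, band=gamma} → source is west, freq = 13 → Accepted. {source=east, freq=8, band=gamma} → source is east, freq = 8 → Accepted.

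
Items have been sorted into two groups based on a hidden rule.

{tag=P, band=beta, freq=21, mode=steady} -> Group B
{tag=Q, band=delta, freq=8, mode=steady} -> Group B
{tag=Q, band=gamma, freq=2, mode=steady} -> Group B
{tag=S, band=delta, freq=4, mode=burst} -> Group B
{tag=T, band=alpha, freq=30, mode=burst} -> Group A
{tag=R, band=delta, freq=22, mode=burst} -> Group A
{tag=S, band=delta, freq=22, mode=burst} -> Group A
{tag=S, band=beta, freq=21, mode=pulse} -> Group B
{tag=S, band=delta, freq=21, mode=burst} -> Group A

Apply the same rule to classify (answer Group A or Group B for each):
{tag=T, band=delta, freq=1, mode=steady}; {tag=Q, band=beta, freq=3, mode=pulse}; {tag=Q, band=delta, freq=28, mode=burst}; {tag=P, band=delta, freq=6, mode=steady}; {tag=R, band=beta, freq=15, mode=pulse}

'Group A' ⟺ mode is burst AND freq ≥ 8.
Group B: {tag=T, band=delta, freq=1, mode=steady}, since mode is steady, freq = 1.
Group B: {tag=Q, band=beta, freq=3, mode=pulse}, since mode is pulse, freq = 3.
Group A: {tag=Q, band=delta, freq=28, mode=burst}, since mode is burst, freq = 28.
Group B: {tag=P, band=delta, freq=6, mode=steady}, since mode is steady, freq = 6.
Group B: {tag=R, band=beta, freq=15, mode=pulse}, since mode is pulse, freq = 15.

Group B, Group B, Group A, Group B, Group B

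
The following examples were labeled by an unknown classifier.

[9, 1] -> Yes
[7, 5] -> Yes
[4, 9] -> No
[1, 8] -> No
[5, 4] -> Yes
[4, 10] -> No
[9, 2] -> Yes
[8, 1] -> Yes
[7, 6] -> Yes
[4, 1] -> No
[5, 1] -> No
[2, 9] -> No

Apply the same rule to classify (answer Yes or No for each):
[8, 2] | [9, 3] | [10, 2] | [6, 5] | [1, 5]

One predicate separates the groups cleanly: first > second AND sum ≥ 9.
Yes: [8, 2], since 8 > 2, 8+2 = 10. Yes: [9, 3], since 9 > 3, 9+3 = 12. Yes: [10, 2], since 10 > 2, 10+2 = 12. Yes: [6, 5], since 6 > 5, 6+5 = 11. No: [1, 5], since 1 < 5, 1+5 = 6.

Yes, Yes, Yes, Yes, No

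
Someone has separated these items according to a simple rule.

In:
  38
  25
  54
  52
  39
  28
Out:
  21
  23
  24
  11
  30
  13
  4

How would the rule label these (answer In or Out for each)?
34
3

'In' ⟺ digit sum ≥ 7.

In, Out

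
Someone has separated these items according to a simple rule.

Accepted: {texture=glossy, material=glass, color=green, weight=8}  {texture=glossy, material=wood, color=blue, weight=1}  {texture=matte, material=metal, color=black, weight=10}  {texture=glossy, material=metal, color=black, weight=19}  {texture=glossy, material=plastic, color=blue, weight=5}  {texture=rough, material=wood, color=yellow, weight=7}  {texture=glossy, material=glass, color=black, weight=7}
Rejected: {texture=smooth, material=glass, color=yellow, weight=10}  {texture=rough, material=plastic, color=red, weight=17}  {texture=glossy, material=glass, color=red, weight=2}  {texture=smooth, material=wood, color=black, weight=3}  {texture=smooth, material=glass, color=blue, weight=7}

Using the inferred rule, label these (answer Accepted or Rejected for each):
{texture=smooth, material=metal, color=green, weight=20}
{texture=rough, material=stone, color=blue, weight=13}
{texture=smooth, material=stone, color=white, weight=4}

Rejected, Accepted, Rejected

The classifier is using: texture is not smooth AND color is not red.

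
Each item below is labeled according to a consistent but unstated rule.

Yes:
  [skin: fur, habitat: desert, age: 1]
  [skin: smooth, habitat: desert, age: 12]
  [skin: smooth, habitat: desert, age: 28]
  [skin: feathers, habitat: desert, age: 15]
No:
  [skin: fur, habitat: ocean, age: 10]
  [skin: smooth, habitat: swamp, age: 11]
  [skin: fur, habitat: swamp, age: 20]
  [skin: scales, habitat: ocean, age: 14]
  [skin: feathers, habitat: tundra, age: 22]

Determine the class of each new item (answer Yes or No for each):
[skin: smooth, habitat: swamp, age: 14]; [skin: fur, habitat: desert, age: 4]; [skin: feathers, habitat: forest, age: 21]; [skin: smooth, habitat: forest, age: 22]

No, Yes, No, No

One predicate separates the groups cleanly: habitat is desert.
[skin: smooth, habitat: swamp, age: 14]: No (habitat is swamp).
[skin: fur, habitat: desert, age: 4]: Yes (habitat is desert).
[skin: feathers, habitat: forest, age: 21]: No (habitat is forest).
[skin: smooth, habitat: forest, age: 22]: No (habitat is forest).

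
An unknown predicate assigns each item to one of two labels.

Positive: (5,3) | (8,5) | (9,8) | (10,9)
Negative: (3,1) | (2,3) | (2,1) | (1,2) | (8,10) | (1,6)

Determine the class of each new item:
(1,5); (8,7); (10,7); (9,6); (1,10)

Every 'Positive' example satisfies: first > second AND sum ≥ 5. None of the 'Negative' examples do.
(1,5): 1 < 5, 1+5 = 6 — doesn't qualify, so Negative. (8,7): 8 > 7, 8+7 = 15 — passes, so Positive. (10,7): 10 > 7, 10+7 = 17 — passes, so Positive. (9,6): 9 > 6, 9+6 = 15 — passes, so Positive. (1,10): 1 < 10, 1+10 = 11 — doesn't qualify, so Negative.

Negative, Positive, Positive, Positive, Negative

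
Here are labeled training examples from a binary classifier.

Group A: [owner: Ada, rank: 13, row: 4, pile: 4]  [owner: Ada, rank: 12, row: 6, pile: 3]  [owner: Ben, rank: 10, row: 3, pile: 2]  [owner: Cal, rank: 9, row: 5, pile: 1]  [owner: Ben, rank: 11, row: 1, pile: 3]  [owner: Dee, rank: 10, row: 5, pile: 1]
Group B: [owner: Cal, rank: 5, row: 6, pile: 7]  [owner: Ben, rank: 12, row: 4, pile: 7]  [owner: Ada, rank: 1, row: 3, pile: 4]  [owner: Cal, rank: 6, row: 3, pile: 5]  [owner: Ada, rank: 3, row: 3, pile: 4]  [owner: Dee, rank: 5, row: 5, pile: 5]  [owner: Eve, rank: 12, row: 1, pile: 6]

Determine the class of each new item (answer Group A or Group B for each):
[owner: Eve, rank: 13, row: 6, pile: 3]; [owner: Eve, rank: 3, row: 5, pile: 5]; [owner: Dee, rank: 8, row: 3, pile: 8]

Group A, Group B, Group B

The distinguishing property — rank ≥ 5 AND pile ≤ 4 — holds for all the 'Group A' cases and none of the 'Group B' cases.
[owner: Eve, rank: 13, row: 6, pile: 3] → rank = 13, pile = 3 → Group A. [owner: Eve, rank: 3, row: 5, pile: 5] → rank = 3, pile = 5 → Group B. [owner: Dee, rank: 8, row: 3, pile: 8] → rank = 8, pile = 8 → Group B.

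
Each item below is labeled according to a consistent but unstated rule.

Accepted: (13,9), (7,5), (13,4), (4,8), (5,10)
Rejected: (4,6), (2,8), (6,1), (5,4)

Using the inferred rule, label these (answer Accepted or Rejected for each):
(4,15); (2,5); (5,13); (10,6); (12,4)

The common property of the 'Accepted' items is: sum ≥ 12. No 'Rejected' item has it.
Accepted: (4,15), since 4+15 = 19.
Rejected: (2,5), since 2+5 = 7.
Accepted: (5,13), since 5+13 = 18.
Accepted: (10,6), since 10+6 = 16.
Accepted: (12,4), since 12+4 = 16.

Accepted, Rejected, Accepted, Accepted, Accepted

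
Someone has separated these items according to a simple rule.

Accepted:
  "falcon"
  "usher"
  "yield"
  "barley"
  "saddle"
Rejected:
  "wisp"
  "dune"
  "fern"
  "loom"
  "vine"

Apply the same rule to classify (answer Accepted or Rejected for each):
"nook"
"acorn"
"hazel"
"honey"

Rejected, Accepted, Accepted, Accepted

The classifier is using: length ≥ 5.
"nook" → length 4 → Rejected. "acorn" → length 5 → Accepted. "hazel" → length 5 → Accepted. "honey" → length 5 → Accepted.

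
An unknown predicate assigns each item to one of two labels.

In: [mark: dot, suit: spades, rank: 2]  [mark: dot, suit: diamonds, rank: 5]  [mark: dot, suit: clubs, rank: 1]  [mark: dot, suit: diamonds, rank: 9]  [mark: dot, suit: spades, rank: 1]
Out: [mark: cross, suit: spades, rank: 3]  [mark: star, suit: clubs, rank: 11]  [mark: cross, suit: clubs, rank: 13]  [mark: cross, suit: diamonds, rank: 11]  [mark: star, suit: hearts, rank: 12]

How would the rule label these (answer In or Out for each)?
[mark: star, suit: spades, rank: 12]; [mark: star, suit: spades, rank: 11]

Comparing the two groups points to one rule — mark is dot.
[mark: star, suit: spades, rank: 12]: mark is star, fails this test → Out.
[mark: star, suit: spades, rank: 11]: mark is star, fails this test → Out.

Out, Out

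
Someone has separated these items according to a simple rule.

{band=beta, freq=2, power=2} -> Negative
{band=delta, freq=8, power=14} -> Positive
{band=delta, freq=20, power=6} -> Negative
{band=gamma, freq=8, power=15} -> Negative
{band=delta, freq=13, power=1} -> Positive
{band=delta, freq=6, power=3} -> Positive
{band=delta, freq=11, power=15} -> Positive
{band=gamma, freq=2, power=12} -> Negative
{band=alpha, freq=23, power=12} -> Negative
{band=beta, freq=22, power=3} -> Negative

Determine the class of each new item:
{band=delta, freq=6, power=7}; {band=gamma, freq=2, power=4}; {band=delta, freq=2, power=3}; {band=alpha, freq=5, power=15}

Every 'Positive' example satisfies: band is delta AND freq ≤ 13. None of the 'Negative' examples do.
{band=delta, freq=6, power=7} — band is delta, freq = 6, hence Positive. {band=gamma, freq=2, power=4} — band is gamma, freq = 2, hence Negative. {band=delta, freq=2, power=3} — band is delta, freq = 2, hence Positive. {band=alpha, freq=5, power=15} — band is alpha, freq = 5, hence Negative.

Positive, Negative, Positive, Negative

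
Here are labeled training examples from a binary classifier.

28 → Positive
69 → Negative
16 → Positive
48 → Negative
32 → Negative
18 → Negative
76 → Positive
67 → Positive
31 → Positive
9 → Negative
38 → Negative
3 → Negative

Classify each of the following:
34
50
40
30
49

One predicate separates the groups cleanly: ≡ 1 (mod 3).
34: Positive (34 mod 3 = 1).
50: Negative (50 mod 3 = 2).
40: Positive (40 mod 3 = 1).
30: Negative (30 mod 3 = 0).
49: Positive (49 mod 3 = 1).

Positive, Negative, Positive, Negative, Positive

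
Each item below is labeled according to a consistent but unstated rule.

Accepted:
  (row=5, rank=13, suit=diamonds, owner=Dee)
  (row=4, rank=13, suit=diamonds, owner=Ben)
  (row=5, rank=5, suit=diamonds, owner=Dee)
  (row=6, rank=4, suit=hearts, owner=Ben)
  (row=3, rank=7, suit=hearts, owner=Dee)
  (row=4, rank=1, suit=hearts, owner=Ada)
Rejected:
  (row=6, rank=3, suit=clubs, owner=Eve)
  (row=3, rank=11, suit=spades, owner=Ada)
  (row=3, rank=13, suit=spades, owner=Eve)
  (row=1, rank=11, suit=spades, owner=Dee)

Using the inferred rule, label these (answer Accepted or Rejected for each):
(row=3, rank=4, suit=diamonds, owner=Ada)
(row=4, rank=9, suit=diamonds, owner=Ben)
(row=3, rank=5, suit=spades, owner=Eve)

The simplest hypothesis consistent with all the labels is: suit is hearts OR suit is diamonds.
(row=3, rank=4, suit=diamonds, owner=Ada): suit is diamonds, fits → Accepted. (row=4, rank=9, suit=diamonds, owner=Ben): suit is diamonds, fits → Accepted. (row=3, rank=5, suit=spades, owner=Eve): suit is spades, doesn't match → Rejected.

Accepted, Accepted, Rejected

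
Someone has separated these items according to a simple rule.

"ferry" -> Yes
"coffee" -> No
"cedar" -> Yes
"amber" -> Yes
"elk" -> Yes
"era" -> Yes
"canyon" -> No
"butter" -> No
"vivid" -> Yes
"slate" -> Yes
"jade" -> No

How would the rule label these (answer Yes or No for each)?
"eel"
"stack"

Yes, Yes

The distinguishing property — odd length — holds for all the 'Yes' cases and none of the 'No' cases.
"eel" — length 3, hence Yes. "stack" — length 5, hence Yes.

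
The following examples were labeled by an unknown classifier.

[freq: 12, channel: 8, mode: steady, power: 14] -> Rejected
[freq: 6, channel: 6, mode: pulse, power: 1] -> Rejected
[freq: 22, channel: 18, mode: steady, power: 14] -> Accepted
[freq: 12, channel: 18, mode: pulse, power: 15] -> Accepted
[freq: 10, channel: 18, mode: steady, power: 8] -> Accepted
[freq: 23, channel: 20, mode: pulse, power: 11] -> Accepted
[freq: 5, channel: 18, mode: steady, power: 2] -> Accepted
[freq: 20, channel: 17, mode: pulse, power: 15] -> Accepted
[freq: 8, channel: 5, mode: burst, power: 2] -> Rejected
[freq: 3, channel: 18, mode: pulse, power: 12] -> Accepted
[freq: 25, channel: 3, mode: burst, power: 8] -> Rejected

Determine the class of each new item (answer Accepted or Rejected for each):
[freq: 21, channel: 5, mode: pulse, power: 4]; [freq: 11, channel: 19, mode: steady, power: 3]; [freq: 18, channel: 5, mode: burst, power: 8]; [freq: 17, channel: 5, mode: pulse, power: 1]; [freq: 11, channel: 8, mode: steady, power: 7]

Rejected, Accepted, Rejected, Rejected, Rejected

The rule appears to be: channel ≥ 17.
[freq: 21, channel: 5, mode: pulse, power: 4] — channel = 5, hence Rejected. [freq: 11, channel: 19, mode: steady, power: 3] — channel = 19, hence Accepted. [freq: 18, channel: 5, mode: burst, power: 8] — channel = 5, hence Rejected. [freq: 17, channel: 5, mode: pulse, power: 1] — channel = 5, hence Rejected. [freq: 11, channel: 8, mode: steady, power: 7] — channel = 8, hence Rejected.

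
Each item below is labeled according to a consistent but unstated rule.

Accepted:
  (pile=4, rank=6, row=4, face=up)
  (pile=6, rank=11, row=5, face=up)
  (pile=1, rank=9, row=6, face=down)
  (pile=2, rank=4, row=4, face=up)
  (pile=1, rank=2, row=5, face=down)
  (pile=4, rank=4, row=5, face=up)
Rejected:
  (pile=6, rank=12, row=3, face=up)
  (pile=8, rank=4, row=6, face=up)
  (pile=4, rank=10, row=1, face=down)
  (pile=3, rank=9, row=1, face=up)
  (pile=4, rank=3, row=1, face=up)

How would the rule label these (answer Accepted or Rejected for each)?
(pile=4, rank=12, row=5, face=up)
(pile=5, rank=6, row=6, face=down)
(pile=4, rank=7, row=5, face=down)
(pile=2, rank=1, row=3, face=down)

Accepted, Accepted, Accepted, Rejected

The rule appears to be: pile ≤ 6 AND row ≥ 4.
(pile=4, rank=12, row=5, face=up): pile = 4, row = 5 — checks out, so Accepted.
(pile=5, rank=6, row=6, face=down): pile = 5, row = 6 — checks out, so Accepted.
(pile=4, rank=7, row=5, face=down): pile = 4, row = 5 — checks out, so Accepted.
(pile=2, rank=1, row=3, face=down): pile = 2, row = 3 — does not fit, so Rejected.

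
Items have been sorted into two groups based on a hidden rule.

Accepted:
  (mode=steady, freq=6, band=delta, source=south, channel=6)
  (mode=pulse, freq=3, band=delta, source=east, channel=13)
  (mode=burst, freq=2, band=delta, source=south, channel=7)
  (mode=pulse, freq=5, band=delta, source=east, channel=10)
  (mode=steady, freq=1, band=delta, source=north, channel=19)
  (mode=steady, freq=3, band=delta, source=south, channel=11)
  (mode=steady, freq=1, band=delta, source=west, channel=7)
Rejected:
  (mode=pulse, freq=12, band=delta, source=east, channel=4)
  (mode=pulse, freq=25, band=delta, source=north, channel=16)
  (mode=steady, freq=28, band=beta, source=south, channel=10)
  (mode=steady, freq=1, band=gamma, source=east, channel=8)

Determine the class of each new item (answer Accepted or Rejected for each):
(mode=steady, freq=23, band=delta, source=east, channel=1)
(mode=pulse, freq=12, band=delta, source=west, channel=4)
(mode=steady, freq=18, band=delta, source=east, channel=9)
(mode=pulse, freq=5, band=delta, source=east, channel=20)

'Accepted' ⟺ band is delta AND freq ≤ 6.

Rejected, Rejected, Rejected, Accepted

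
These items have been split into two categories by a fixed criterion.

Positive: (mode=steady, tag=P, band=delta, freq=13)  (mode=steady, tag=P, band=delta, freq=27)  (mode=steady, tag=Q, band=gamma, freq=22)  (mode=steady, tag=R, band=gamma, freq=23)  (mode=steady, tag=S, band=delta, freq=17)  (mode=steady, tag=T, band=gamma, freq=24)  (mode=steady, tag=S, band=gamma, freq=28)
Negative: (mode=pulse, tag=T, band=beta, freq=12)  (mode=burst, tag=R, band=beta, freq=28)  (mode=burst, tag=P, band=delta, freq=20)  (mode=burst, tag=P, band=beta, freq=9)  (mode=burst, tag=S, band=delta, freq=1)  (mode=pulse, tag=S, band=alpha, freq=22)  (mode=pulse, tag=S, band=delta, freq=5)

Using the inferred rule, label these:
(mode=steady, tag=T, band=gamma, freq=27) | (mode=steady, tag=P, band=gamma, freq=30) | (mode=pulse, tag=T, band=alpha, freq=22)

Positive, Positive, Negative

One predicate separates the groups cleanly: mode is steady.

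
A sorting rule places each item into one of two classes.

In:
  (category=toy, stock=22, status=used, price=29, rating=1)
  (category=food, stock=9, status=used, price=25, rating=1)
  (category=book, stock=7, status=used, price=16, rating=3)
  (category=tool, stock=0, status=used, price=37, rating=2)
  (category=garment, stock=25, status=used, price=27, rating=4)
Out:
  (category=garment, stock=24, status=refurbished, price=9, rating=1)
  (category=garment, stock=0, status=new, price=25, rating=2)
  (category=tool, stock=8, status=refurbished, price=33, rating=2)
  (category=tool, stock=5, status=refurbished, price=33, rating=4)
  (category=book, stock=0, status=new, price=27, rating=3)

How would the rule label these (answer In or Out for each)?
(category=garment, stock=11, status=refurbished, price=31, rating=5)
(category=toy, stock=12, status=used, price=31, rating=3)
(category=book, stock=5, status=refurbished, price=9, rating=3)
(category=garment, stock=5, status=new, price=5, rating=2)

'In' ⟺ status is used.
(category=garment, stock=11, status=refurbished, price=31, rating=5): Out (status is refurbished). (category=toy, stock=12, status=used, price=31, rating=3): In (status is used). (category=book, stock=5, status=refurbished, price=9, rating=3): Out (status is refurbished). (category=garment, stock=5, status=new, price=5, rating=2): Out (status is new).

Out, In, Out, Out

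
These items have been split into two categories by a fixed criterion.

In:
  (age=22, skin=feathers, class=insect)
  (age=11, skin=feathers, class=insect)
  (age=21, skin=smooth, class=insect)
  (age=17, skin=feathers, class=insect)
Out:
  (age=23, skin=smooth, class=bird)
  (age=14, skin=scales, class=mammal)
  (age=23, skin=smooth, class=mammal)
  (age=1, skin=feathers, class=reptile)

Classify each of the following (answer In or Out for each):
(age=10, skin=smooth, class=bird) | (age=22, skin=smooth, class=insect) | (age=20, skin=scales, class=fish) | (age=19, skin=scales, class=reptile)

Out, In, Out, Out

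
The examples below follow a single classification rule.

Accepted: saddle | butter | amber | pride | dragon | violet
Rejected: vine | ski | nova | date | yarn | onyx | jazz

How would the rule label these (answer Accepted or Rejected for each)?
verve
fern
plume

Accepted, Rejected, Accepted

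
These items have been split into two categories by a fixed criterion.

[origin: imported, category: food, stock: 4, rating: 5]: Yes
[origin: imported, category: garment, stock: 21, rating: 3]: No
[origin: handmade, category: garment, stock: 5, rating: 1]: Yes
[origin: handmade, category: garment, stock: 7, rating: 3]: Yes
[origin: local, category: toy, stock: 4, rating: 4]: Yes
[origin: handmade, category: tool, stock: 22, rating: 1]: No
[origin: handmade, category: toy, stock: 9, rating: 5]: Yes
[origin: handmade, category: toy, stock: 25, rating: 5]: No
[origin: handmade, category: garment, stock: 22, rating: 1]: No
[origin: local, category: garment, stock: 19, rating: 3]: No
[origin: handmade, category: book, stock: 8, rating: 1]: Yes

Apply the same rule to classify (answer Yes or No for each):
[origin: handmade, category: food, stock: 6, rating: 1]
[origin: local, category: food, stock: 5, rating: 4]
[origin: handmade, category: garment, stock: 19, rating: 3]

Yes, Yes, No

The common property of the 'Yes' items is: stock ≤ 9. No 'No' item has it.
Yes: [origin: handmade, category: food, stock: 6, rating: 1], since stock = 6.
Yes: [origin: local, category: food, stock: 5, rating: 4], since stock = 5.
No: [origin: handmade, category: garment, stock: 19, rating: 3], since stock = 19.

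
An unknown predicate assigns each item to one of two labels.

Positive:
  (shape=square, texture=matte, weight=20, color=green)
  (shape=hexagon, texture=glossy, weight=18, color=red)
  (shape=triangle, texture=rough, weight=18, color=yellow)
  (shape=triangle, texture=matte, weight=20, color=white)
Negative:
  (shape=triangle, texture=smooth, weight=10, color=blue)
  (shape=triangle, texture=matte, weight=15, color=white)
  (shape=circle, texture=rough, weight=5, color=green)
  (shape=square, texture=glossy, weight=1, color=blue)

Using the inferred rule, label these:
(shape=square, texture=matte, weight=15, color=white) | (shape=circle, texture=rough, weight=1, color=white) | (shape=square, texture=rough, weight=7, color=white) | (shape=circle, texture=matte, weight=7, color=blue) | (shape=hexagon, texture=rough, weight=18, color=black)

Negative, Negative, Negative, Negative, Positive

The distinguishing property — weight ≥ 18 — holds for all the 'Positive' cases and none of the 'Negative' cases.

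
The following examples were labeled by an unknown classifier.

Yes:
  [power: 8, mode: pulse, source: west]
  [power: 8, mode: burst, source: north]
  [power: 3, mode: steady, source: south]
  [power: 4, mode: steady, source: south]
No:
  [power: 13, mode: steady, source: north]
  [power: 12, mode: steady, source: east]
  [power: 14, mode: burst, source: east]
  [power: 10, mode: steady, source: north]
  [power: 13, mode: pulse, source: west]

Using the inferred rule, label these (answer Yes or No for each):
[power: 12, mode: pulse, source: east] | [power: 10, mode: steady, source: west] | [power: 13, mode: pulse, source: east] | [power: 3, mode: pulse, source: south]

No, No, No, Yes

The rule appears to be: power ≤ 8.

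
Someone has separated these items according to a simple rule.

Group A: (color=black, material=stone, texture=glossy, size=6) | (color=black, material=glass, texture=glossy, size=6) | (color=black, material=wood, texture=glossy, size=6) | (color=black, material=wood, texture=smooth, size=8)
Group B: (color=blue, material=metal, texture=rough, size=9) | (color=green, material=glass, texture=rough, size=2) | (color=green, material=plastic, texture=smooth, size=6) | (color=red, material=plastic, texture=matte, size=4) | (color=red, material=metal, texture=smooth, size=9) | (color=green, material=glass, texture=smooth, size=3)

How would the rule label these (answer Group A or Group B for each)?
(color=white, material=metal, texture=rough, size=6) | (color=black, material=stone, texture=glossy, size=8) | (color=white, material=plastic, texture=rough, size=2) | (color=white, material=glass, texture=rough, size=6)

A rule that fits every label: color is black — true of each 'Group A' example, false of each 'Group B' one.
(color=white, material=metal, texture=rough, size=6) → color is white → Group B.
(color=black, material=stone, texture=glossy, size=8) → color is black → Group A.
(color=white, material=plastic, texture=rough, size=2) → color is white → Group B.
(color=white, material=glass, texture=rough, size=6) → color is white → Group B.

Group B, Group A, Group B, Group B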